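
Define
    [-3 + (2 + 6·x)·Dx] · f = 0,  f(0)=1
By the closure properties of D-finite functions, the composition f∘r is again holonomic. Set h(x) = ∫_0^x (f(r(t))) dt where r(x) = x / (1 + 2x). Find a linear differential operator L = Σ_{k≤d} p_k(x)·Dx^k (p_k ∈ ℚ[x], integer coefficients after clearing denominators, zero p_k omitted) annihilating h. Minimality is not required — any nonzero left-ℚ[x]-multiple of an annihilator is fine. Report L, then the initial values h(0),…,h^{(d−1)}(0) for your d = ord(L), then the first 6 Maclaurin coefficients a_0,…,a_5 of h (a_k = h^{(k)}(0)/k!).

L = -3·Dx + (2 + 14·x + 20·x^2)·Dx^2  (order 2).
h: a_k = 0, 1, 3/4, -11/8, 195/64, -993/128, …
ICs: h(0) = 0, h′(0) = 1.

f: a_k = 1, 3/2, -9/8, 27/16, -405/128, 1701/256, …
Substitute x→r, Dx→(1/r')Dx; clear ⇒ L₀.
∫: right-multiply L₀ by Dx.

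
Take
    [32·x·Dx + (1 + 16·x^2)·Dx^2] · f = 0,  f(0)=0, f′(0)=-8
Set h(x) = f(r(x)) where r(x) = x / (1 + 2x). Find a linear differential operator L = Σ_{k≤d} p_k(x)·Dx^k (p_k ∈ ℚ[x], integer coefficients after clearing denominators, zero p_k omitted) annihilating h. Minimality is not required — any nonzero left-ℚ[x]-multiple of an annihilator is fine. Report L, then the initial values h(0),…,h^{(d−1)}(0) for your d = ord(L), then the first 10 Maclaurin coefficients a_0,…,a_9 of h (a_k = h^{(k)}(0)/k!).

L = (4 + 40·x)·Dx + (1 + 4·x + 20·x^2)·Dx^2  (order 2).
h: a_k = 0, -8, 16, 32/3, -192, 2432/5, 2816/3, -71168/7, 21504, 735232/9, …
ICs: h(0) = 0, h′(0) = -8.

f: a_k = 0, -8, 0, 128/3, 0, -2048/5, 0, 32768/7, 0, -524288/9, …
Change of var in L_f (x↦r) gives L₀.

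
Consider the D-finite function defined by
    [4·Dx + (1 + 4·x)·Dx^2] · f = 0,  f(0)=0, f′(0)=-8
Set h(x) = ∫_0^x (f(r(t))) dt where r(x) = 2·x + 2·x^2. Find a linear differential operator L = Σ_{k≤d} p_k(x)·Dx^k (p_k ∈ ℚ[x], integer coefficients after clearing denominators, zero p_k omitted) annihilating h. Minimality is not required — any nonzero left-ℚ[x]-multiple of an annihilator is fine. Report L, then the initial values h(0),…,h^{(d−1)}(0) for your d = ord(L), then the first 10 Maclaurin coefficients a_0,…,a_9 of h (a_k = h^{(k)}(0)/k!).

f: a_k = 0, -8, 16, -128/3, 128, -2048/5, 4096/3, -32768/7, 16384, -524288/9, …
f∘r: x↦r, Dx↦Dx/r' in L_f ⇒ L₀.
h=∫₀ˣh₀: take L = L₀·Dx.
L = (6 + 16·x + 16·x^2)·Dx^2 + (1 + 10·x + 24·x^2 + 16·x^3)·Dx^3  (order 3).
h: a_k = 0, 0, -8, 16, -160/3, 1088/5, -14848/15, 33792/7, -173056/7, 1181696/9, …
ICs: h(0) = 0, h′(0) = 0, h′′(0) = -16.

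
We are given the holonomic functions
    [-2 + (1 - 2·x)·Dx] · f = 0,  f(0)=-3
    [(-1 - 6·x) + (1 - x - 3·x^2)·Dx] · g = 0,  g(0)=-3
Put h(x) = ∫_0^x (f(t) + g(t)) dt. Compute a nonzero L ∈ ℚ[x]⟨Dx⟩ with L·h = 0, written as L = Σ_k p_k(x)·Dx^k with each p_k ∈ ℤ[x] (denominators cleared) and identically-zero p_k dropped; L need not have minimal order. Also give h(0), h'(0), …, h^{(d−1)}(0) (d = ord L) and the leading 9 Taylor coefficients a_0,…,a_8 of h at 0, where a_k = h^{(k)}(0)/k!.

f: a_k = -3, -6, -12, -24, -48, -96, -192, -384, -768, …
g: a_k = -3, -3, -12, -21, -57, -120, -291, -651, -1524, …
Weyl lclm of L_f,L_g ⇒ L₀ (ord ≤ 2).
∫: right-multiply L₀ by Dx.
L = (8 - 36·x + 108·x^2 - 72·x^3)·Dx + (-2·x - 54·x^2 + 192·x^3 - 144·x^4)·Dx^2 + (-1 + 9·x - 23·x^2 + 6·x^3 + 42·x^4 - 36·x^5)·Dx^3  (order 3).
h: a_k = 0, -6, -9/2, -8, -45/4, -21, -36, -69, -1035/8, …
ICs: h(0) = 0, h′(0) = -6, h′′(0) = -9.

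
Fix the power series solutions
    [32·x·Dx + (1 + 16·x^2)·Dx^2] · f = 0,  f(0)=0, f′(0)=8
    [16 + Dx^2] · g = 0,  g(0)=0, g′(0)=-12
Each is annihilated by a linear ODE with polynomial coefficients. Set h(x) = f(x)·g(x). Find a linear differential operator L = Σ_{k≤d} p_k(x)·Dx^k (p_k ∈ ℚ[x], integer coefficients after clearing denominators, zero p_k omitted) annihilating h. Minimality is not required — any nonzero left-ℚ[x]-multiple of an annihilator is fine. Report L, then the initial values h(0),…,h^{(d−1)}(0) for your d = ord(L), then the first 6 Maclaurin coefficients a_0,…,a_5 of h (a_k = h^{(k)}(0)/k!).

f: a_k = 0, 8, 0, -128/3, 0, 2048/5, …
g: a_k = 0, -12, 0, 32, 0, -128/5, …
Product ⇒ symmetric product L₀, ord ≤ 4.
L = (1280 + 53248·x^2 + 360448·x^4 + 2097152·x^6 + 8388608·x^8) + (1536·x + 40960·x^3 + 393216·x^5 + 2097152·x^7)·Dx + (96 + 4096·x^2 + 36864·x^4 + 262144·x^6 + 1048576·x^8)·Dx^2 + (96·x + 2560·x^3 + 24576·x^5 + 131072·x^7)·Dx^3 + (1 + 48·x^2 + 896·x^4 + 8192·x^6 + 32768·x^8)·Dx^4  (order 4).
h: a_k = 0, 0, -96, 0, 768, 0, …
ICs: h(0) = 0, h′(0) = 0, h′′(0) = -192, h′′′(0) = 0.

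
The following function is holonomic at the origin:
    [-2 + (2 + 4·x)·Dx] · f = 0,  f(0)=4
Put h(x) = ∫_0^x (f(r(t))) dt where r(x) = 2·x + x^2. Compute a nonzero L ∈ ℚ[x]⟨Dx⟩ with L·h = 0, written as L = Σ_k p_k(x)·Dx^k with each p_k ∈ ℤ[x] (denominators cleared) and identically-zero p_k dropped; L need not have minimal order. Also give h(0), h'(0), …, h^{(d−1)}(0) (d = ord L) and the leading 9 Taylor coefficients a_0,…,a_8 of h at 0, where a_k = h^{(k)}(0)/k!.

f: a_k = 4, 4, -2, 2, -5/2, 7/2, -21/4, 33/4, -429/32, …
Substitute x→r, Dx→(1/r')Dx; clear ⇒ L₀.
∫: right-multiply L₀ by Dx.
L = (-2 - 2·x)·Dx + (1 + 4·x + 2·x^2)·Dx^2  (order 2).
h: a_k = 0, 4, 4, -4/3, 2, -18/5, 22/3, -114/7, 77/2, …
ICs: h(0) = 0, h′(0) = 4.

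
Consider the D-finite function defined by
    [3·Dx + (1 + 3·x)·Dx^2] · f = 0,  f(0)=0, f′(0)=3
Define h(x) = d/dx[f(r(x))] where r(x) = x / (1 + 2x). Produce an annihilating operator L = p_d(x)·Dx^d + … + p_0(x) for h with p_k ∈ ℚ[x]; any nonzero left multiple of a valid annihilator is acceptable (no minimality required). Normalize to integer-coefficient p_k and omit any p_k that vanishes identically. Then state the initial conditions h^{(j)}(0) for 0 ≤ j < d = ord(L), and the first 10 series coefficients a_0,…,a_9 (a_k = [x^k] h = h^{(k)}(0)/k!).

L = (7 + 20·x) + (1 + 7·x + 10·x^2)·Dx  (order 1).
h: a_k = 3, -21, 117, -609, 3093, -15561, 77997, -390369, 1952613, -9764601, …
ICs: h(0) = 3.

f: a_k = 0, 3, -9/2, 9, -81/4, 243/5, -243/2, 2187/7, -6561/8, 2187, …
L₀ from L_f via x↦r, Dx↦r'^{-1}Dx.
h₀' ⇒ L via d/dx closure of L₀.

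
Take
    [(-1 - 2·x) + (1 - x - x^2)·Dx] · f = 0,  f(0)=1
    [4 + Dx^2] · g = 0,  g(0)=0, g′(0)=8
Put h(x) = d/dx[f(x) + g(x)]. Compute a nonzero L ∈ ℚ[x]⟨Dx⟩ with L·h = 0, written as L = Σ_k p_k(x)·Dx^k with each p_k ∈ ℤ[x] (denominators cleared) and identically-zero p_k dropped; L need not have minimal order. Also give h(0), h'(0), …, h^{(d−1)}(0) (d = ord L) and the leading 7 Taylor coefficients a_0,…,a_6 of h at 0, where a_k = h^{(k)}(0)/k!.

f: a_k = 1, 1, 2, 3, 5, 8, 13, …
g: a_k = 0, 8, 0, -16/3, 0, 16/15, 0, …
Sum ⇒ L₀ = lclm(L_f,L_g) in ℚ(x)⟨Dx⟩.
Differentiate: ansatz ord ≤ ord L₀ ⇒ L.
L = (272 + 704·x + 880·x^2 + 400·x^3 + 320·x^4 + 144·x^5 + 48·x^6) + (-44 - 52·x + 108·x^2 + 80·x^3 + 40·x^4 + 72·x^5 + 56·x^6 + 16·x^7)·Dx + (68 + 176·x + 220·x^2 + 100·x^3 + 80·x^4 + 36·x^5 + 12·x^6)·Dx^2 + (-11 - 13·x + 27·x^2 + 20·x^3 + 10·x^4 + 18·x^5 + 14·x^6 + 4·x^7)·Dx^3  (order 3).
h: a_k = 9, 4, -7, 20, 136/3, 78, 6583/45, …
ICs: h(0) = 9, h′(0) = 4, h′′(0) = -14.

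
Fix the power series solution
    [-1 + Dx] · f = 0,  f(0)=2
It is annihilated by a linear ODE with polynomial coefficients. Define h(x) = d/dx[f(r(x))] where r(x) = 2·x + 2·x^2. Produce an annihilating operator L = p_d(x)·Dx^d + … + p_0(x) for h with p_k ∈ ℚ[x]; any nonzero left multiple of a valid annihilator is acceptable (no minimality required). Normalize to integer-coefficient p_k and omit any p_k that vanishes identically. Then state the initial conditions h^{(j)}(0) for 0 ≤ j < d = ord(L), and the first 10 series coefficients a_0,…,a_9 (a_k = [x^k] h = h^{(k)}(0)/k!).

f: a_k = 2, 2, 1, 1/3, 1/12, 1/60, 1/360, 1/2520, 1/20160, 1/181440, …
Change of var in L_f (x↦r) gives L₀.
h₀' ⇒ L via d/dx closure of L₀.
L = (4 + 8·x + 8·x^2) + (-1 - 2·x)·Dx  (order 1).
h: a_k = 4, 16, 32, 160/3, 208/3, 1216/15, 3712/45, 24448/315, 4192/63, 151936/2835, …
ICs: h(0) = 4.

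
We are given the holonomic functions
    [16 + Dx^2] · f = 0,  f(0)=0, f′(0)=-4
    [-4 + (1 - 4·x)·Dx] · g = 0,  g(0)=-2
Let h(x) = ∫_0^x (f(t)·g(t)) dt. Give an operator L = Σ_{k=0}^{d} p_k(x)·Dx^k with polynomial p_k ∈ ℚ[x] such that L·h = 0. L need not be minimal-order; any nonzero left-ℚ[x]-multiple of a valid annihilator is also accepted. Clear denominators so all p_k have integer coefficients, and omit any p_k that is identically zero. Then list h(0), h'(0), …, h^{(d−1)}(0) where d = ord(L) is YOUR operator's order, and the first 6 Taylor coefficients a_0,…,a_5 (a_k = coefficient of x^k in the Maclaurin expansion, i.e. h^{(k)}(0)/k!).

L = (-16 + 64·x)·Dx + 8·Dx^2 + (-1 + 4·x)·Dx^3  (order 3).
h: a_k = 0, 0, 4, 32/3, 80/3, 256/3, …
ICs: h(0) = 0, h′(0) = 0, h′′(0) = 8.

f: a_k = 0, -4, 0, 32/3, 0, -128/15, …
g: a_k = -2, -8, -32, -128, -512, -2048, …
Sym-product of L_f,L_g gives L₀ (≤ ord 2).
h=∫h₀ ⇒ L = L₀·Dx.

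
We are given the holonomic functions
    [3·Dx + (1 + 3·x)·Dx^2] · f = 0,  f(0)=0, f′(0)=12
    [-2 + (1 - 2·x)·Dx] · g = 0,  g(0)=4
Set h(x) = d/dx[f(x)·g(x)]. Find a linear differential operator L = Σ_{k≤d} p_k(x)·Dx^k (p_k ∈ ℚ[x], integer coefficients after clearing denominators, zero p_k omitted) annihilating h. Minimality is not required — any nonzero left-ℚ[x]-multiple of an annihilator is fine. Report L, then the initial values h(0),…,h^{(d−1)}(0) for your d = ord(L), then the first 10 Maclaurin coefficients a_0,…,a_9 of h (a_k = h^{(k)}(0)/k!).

f: a_k = 0, 12, -18, 36, -81, 972/5, -486, 8748/7, -6561/2, 8748, …
g: a_k = 4, 8, 16, 32, 64, 128, 256, 512, 1024, 2048, …
Sym-product of L_f,L_g gives L₀ (≤ ord 2).
h₀' ⇒ L via d/dx closure of L₀.
L = 24 + 30·x·Dx + (-1 - x + 6·x^2)·Dx^2  (order 2).
h: a_k = 48, 48, 576, 240, 4488, -4464/5, 164544/5, -1041456/35, 8679204/35, -2756064/7, …
ICs: h(0) = 48, h′(0) = 48.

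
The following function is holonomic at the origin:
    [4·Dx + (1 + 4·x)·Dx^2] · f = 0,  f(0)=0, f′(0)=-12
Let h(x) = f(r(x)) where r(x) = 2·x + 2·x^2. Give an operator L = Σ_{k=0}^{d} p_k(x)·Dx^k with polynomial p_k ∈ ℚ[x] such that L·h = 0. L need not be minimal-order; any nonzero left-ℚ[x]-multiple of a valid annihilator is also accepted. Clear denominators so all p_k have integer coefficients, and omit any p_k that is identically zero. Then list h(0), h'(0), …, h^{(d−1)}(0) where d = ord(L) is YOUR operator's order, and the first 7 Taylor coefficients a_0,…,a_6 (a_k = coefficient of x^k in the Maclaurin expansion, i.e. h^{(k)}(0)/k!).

L = (6 + 16·x + 16·x^2)·Dx + (1 + 10·x + 24·x^2 + 16·x^3)·Dx^2  (order 2).
h: a_k = 0, -24, 72, -320, 1632, -44544/5, 50688, …
ICs: h(0) = 0, h′(0) = -24.

f: a_k = 0, -12, 24, -64, 192, -3072/5, 2048, …
Substitute x→r, Dx→(1/r')Dx; clear ⇒ L₀.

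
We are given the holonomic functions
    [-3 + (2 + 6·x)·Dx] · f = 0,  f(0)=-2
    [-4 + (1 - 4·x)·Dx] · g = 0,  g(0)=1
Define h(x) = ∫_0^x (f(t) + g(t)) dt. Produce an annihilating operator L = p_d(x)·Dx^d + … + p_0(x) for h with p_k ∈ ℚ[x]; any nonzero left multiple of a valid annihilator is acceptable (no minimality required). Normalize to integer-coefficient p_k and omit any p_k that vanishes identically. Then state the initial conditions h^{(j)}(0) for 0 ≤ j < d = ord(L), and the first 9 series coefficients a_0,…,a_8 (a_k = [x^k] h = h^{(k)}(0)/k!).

f: a_k = -2, -3, 9/4, -27/8, 405/64, -1701/128, 15309/512, -72171/1024, 2814669/16384, …
g: a_k = 1, 4, 16, 64, 256, 1024, 4096, 16384, 65536, …
Sum ⇒ L₀ = lclm(L_f,L_g) in ℚ(x)⟨Dx⟩.
h=∫₀ˣh₀: take L = L₀·Dx.
L = (228 + 432·x)·Dx + (-137 - 696·x - 1296·x^2)·Dx^2 + (10 + 62·x - 192·x^2 - 864·x^3)·Dx^3  (order 3).
h: a_k = 0, -1, 1/2, 73/12, 485/32, 16789/320, 129371/768, 2112461/3584, 16705045/8192, …
ICs: h(0) = 0, h′(0) = -1, h′′(0) = 1.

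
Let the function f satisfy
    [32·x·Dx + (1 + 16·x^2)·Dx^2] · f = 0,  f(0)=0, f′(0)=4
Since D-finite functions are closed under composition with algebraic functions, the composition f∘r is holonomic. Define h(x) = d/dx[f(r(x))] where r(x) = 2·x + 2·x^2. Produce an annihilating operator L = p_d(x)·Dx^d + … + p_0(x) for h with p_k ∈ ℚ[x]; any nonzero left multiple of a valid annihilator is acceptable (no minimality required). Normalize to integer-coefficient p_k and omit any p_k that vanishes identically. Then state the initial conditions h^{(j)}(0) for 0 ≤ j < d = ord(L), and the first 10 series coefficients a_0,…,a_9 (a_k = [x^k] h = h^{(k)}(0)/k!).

L = (-2 + 128·x + 512·x^2 + 768·x^3 + 384·x^4) + (1 + 2·x + 64·x^2 + 256·x^3 + 320·x^4 + 128·x^5)·Dx  (order 1).
h: a_k = 8, 16, -512, -2048, 30208, 195584, -1638400, -16252928, 77889536, 1237385216, …
ICs: h(0) = 8.

f: a_k = 0, 4, 0, -64/3, 0, 1024/5, 0, -16384/7, 0, 262144/9, …
f∘r: x↦r, Dx↦Dx/r' in L_f ⇒ L₀.
h=h₀': d/dx-closure on L₀ ⇒ L.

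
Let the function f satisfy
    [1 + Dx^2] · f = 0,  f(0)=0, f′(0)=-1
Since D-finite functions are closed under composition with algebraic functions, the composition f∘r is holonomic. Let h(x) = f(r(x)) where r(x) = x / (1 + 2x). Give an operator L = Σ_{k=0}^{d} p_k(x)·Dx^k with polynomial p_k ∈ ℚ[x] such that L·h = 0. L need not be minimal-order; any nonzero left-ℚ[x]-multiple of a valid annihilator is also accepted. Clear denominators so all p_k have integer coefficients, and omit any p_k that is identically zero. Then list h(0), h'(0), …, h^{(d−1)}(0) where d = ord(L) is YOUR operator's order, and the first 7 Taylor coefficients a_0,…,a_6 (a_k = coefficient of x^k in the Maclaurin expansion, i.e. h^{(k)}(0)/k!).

L = 1 + (4 + 24·x + 48·x^2 + 32·x^3)·Dx + (1 + 8·x + 24·x^2 + 32·x^3 + 16·x^4)·Dx^2  (order 2).
h: a_k = 0, -1, 2, -23/6, 7, -1441/120, 75/4, …
ICs: h(0) = 0, h′(0) = -1.

f: a_k = 0, -1, 0, 1/6, 0, -1/120, 0, …
Substitute x→r, Dx→(1/r')Dx; clear ⇒ L₀.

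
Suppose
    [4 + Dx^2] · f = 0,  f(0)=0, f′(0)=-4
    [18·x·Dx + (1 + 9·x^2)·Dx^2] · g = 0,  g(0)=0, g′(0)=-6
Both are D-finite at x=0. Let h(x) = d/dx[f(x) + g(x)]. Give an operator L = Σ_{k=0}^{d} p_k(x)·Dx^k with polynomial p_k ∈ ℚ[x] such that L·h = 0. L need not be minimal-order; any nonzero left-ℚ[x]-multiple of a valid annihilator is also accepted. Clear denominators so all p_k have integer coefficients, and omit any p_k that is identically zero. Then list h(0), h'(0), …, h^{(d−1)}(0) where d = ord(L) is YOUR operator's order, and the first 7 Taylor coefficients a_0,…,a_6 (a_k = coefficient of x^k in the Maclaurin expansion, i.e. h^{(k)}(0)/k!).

L = (-3744·x + 37584·x^3 + 11664·x^5) + (-28 + 864·x^2 + 10692·x^4 + 5832·x^6)·Dx + (-936·x + 9396·x^3 + 2916·x^5)·Dx^2 + (-7 + 216·x^2 + 2673·x^4 + 1458·x^6)·Dx^3  (order 3).
h: a_k = -10, 0, 62, 0, -1466/3, 0, 196846/45, …
ICs: h(0) = -10, h′(0) = 0, h′′(0) = 124.

f: a_k = 0, -4, 0, 8/3, 0, -8/15, 0, …
g: a_k = 0, -6, 0, 18, 0, -486/5, 0, …
L₀ := lclm(L_f,L_g); ord L₀ ≤ 2+2.
h=h₀': d/dx-closure on L₀ ⇒ L.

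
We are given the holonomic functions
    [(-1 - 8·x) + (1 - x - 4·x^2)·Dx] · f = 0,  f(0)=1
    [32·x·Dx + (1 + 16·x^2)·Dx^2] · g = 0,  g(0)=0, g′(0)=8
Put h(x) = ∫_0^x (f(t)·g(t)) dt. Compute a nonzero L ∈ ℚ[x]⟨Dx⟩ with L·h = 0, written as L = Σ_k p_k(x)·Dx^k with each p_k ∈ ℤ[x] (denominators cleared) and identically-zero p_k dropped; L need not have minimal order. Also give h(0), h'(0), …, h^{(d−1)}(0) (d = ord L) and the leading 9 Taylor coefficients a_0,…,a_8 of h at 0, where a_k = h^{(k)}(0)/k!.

f: a_k = 1, 1, 5, 9, 29, 65, 181, 441, 1165, …
g: a_k = 0, 8, 0, -128/3, 0, 2048/5, 0, -32768/7, 0, …
h₀=f·g: eliminate ⇒ L₀, order ≤ 1·2.
h=∫₀ˣh₀: take L = L₀·Dx.
L = (8 + 32·x + 384·x^2)·Dx + (2 - 16·x + 64·x^2 + 384·x^3)·Dx^2 + (-1 + x - 12·x^2 + 16·x^3 + 64·x^4)·Dx^3  (order 3).
h: a_k = 0, 0, 4, 8/3, -2/3, 88/15, 3212/45, 2728/35, -6359/21, …
ICs: h(0) = 0, h′(0) = 0, h′′(0) = 8.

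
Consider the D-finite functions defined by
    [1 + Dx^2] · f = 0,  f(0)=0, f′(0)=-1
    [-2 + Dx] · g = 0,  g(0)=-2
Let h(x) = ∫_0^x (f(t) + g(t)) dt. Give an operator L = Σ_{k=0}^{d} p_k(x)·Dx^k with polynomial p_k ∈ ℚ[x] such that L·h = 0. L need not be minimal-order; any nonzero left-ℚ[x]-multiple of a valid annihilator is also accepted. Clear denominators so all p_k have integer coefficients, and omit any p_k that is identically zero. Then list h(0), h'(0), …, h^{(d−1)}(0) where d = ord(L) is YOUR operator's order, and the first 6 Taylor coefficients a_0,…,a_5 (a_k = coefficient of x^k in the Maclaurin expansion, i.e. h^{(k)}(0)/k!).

f: a_k = 0, -1, 0, 1/6, 0, -1/120, …
g: a_k = -2, -4, -4, -8/3, -4/3, -8/15, …
Sum ⇒ L₀ = lclm(L_f,L_g) in ℚ(x)⟨Dx⟩.
h=∫₀ˣh₀: take L = L₀·Dx.
L = -2·Dx + Dx^2 - 2·Dx^3 + Dx^4  (order 4).
h: a_k = 0, -2, -5/2, -4/3, -5/8, -4/15, …
ICs: h(0) = 0, h′(0) = -2, h′′(0) = -5, h′′′(0) = -8.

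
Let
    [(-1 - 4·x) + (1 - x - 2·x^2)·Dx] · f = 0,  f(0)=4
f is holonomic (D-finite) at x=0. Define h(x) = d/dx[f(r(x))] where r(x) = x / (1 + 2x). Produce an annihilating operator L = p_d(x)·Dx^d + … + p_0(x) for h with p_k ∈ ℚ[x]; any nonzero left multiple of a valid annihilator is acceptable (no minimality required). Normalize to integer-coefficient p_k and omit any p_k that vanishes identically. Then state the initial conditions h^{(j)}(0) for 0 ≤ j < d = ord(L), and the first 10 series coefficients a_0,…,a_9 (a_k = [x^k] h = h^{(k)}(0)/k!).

L = 2 + (-1 - 11·x - 36·x^2 - 36·x^3)·Dx  (order 1).
h: a_k = 4, 8, -36, 144, -540, 1944, -6804, 23328, -78732, 262440, …
ICs: h(0) = 4.

f: a_k = 4, 4, 12, 20, 44, 84, 172, 340, 684, 1364, …
L₀ from L_f via x↦r, Dx↦r'^{-1}Dx.
h=h₀': d/dx-closure on L₀ ⇒ L.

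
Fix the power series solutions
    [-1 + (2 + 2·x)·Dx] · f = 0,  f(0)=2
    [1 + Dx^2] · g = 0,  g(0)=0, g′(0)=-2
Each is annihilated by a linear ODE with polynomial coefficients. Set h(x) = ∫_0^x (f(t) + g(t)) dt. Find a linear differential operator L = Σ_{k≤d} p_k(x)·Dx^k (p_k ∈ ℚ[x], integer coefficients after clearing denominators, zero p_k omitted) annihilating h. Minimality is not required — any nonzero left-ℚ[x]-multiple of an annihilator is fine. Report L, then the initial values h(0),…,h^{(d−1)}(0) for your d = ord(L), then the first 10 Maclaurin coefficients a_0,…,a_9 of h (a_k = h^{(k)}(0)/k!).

L = (-7 - 8·x - 4·x^2)·Dx + (6 + 22·x + 24·x^2 + 8·x^3)·Dx^2 + (-7 - 8·x - 4·x^2)·Dx^3 + (6 + 22·x + 24·x^2 + 8·x^3)·Dx^4  (order 4).
h: a_k = 0, 2, -1/2, -1/12, 11/96, -1/64, 73/11520, -3/512, 10523/2580480, -143/49152, …
ICs: h(0) = 0, h′(0) = 2, h′′(0) = -1, h′′′(0) = -1/2.

f: a_k = 2, 1, -1/4, 1/8, -5/64, 7/128, -21/512, 33/1024, -429/16384, 715/32768, …
g: a_k = 0, -2, 0, 1/3, 0, -1/60, 0, 1/2520, 0, -1/181440, …
f+g: L₀ = lclm(L_f,L_g), ord ≤ 1+2.
Integrate: L := L₀·Dx.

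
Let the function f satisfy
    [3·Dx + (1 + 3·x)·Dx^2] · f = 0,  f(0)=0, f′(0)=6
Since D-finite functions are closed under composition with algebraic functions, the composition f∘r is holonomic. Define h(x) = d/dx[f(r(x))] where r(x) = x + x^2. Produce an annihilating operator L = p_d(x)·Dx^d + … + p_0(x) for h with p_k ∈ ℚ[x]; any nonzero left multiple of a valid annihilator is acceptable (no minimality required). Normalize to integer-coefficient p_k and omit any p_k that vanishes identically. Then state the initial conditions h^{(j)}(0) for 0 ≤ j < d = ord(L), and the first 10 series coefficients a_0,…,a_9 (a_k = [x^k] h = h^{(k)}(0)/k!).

f: a_k = 0, 6, -9, 18, -81/2, 486/5, -243, 4374/7, -6561/4, 4374, …
h₀=f(r): pull back L_f along r ⇒ L₀.
h=h₀': d/dx-closure on L₀ ⇒ L.
L = (1 + 6·x + 6·x^2) + (1 + 5·x + 9·x^2 + 6·x^3)·Dx  (order 1).
h: a_k = 6, -6, 0, 18, -54, 108, -162, 162, 0, -486, …
ICs: h(0) = 6.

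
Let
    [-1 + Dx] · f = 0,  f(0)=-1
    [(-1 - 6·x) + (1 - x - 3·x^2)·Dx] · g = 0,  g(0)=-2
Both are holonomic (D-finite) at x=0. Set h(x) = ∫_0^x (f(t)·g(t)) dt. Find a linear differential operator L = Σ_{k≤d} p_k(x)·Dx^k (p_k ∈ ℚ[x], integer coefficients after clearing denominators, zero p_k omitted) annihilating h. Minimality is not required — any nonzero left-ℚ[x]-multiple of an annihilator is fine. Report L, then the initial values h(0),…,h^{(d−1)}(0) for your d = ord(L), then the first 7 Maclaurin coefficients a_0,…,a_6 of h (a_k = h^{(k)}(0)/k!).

L = (2 + 5·x - 3·x^2)·Dx + (-1 + x + 3·x^2)·Dx^2  (order 2).
h: a_k = 0, 2, 2, 11/3, 35/6, 677/60, 3793/180, …
ICs: h(0) = 0, h′(0) = 2.

f: a_k = -1, -1, -1/2, -1/6, -1/24, -1/120, -1/720, …
g: a_k = -2, -2, -8, -14, -38, -80, -194, …
Sym-product of L_f,L_g gives L₀ (≤ ord 1).
∫: right-multiply L₀ by Dx.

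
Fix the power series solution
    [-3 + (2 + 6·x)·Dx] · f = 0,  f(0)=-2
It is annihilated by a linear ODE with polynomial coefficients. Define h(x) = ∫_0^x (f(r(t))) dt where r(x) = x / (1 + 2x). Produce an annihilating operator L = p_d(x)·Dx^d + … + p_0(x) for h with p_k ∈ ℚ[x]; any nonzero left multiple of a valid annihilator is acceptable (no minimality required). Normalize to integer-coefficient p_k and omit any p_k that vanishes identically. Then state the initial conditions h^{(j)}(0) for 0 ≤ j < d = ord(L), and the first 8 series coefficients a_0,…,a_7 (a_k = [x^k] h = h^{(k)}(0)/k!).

f: a_k = -2, -3, 9/4, -27/8, 405/64, -1701/128, 15309/512, -72171/1024, …
L₀ from L_f via x↦r, Dx↦r'^{-1}Dx.
Integrate: L := L₀·Dx.
L = -3·Dx + (2 + 14·x + 20·x^2)·Dx^2  (order 2).
h: a_k = 0, -2, -3/2, 11/4, -195/32, 993/64, -11303/256, 492501/3584, …
ICs: h(0) = 0, h′(0) = -2.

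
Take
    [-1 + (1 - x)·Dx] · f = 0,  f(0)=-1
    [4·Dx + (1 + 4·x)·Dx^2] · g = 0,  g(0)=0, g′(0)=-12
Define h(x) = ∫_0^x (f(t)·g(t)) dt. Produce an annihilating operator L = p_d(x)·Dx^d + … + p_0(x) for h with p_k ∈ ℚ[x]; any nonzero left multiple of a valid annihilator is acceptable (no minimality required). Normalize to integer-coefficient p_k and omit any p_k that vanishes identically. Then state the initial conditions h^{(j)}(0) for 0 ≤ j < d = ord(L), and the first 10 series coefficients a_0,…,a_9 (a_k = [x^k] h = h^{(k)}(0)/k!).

f: a_k = -1, -1, -1, -1, -1, -1, -1, -1, -1, -1, …
g: a_k = 0, -12, 24, -64, 192, -3072/5, 2048, -49152/7, 24576, -262144/3, …
h₀=f·g: eliminate ⇒ L₀, order ≤ 1·2.
h=∫h₀ ⇒ L = L₀·Dx.
L = 4·Dx + (-2 + 12·x)·Dx^2 + (-1 - 3·x + 4·x^2)·Dx^3  (order 3).
h: a_k = 0, 0, 6, -4, 13, -28, 1186/15, -1124/5, 47671/70, -669476/315, …
ICs: h(0) = 0, h′(0) = 0, h′′(0) = 12.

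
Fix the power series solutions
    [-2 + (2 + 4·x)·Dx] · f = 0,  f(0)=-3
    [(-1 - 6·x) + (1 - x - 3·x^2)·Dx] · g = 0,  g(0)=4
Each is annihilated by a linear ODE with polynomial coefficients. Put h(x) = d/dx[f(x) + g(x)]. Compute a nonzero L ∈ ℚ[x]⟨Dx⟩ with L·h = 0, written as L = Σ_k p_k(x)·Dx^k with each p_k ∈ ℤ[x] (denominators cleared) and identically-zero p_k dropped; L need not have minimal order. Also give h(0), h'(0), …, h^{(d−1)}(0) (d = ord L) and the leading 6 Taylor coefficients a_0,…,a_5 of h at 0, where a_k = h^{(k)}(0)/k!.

f: a_k = -3, -3, 3/2, -3/2, 15/8, -21/8, …
g: a_k = 4, 4, 16, 28, 76, 160, …
h₀=f+g: left-lcm gives L₀, ord ≤ 2.
Derive L from L₀ (diff closure).
L = (-22 - 134·x - 312·x^2 - 324·x^3 - 270·x^4) + (-13 - 148·x - 565·x^2 - 1056·x^3 - 1251·x^4 - 810·x^5)·Dx + (3 + 16·x + 25·x^2 - 26·x^3 - 183·x^4 - 312·x^5 - 180·x^6)·Dx^2  (order 2).
h: a_k = 1, 35, 159/2, 623/2, 6295/8, 18813/8, …
ICs: h(0) = 1, h′(0) = 35.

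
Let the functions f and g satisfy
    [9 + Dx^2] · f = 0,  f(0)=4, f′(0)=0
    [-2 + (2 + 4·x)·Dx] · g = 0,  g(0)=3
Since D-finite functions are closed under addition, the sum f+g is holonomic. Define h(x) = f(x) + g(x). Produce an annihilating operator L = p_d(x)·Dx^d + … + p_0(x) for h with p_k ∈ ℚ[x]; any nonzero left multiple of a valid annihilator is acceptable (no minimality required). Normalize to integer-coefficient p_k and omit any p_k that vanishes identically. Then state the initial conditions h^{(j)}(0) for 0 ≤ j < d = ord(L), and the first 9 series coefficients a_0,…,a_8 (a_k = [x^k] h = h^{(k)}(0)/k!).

f: a_k = 4, 0, -18, 0, 27/2, 0, -81/20, 0, 729/1120, …
g: a_k = 3, 3, -3/2, 3/2, -15/8, 21/8, -63/16, 99/16, -1287/128, …
Sum ⇒ L₀ = lclm(L_f,L_g) in ℚ(x)⟨Dx⟩.
L = (-54 - 162·x - 162·x^2) + (36 + 234·x + 486·x^2 + 324·x^3)·Dx + (-6 - 18·x - 18·x^2)·Dx^2 + (4 + 26·x + 54·x^2 + 36·x^3)·Dx^3  (order 3).
h: a_k = 7, 3, -39/2, 3/2, 93/8, 21/8, -639/80, 99/16, -42129/4480, …
ICs: h(0) = 7, h′(0) = 3, h′′(0) = -39.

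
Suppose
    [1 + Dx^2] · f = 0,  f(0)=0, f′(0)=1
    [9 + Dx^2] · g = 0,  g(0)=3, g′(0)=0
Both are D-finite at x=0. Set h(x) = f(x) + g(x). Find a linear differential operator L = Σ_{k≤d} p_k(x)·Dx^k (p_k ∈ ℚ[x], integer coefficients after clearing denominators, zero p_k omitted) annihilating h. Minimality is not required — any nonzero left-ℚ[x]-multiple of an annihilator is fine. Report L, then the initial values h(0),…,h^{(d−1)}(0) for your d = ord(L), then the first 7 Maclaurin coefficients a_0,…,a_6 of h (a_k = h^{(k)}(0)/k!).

f: a_k = 0, 1, 0, -1/6, 0, 1/120, 0, …
g: a_k = 3, 0, -27/2, 0, 81/8, 0, -243/80, …
h₀=f+g: left-lcm gives L₀, ord ≤ 4.
L = 9 + 10·Dx^2 + Dx^4  (order 4).
h: a_k = 3, 1, -27/2, -1/6, 81/8, 1/120, -243/80, …
ICs: h(0) = 3, h′(0) = 1, h′′(0) = -27, h′′′(0) = -1.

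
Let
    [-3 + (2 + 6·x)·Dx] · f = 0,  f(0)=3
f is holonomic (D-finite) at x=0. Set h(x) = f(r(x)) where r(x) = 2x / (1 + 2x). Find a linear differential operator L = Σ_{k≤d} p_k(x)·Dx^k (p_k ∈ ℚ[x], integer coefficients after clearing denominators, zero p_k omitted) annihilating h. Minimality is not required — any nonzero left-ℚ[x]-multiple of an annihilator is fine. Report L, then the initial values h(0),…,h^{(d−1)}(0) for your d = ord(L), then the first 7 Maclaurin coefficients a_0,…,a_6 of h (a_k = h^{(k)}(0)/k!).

f: a_k = 3, 9/2, -27/8, 81/16, -1215/128, 5103/256, -45927/1024, …
h₀=f(r): pull back L_f along r ⇒ L₀.
L = -3 + (1 + 10·x + 16·x^2)·Dx  (order 1).
h: a_k = 3, 9, -63/2, 261/2, -5031/8, 27207/8, -318915/16, …
ICs: h(0) = 3.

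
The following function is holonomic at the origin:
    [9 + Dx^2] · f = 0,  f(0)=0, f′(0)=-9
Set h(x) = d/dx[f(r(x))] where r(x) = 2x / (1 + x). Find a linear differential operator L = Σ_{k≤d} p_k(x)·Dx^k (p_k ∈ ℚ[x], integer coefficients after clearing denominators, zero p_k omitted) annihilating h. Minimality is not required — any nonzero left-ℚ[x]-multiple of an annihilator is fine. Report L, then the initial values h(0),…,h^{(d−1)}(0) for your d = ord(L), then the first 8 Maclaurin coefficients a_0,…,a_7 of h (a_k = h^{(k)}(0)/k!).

L = (42 + 12·x + 6·x^2) + (6 + 18·x + 18·x^2 + 6·x^3)·Dx + (1 + 4·x + 6·x^2 + 4·x^3 + x^4)·Dx^2  (order 2).
h: a_k = -18, 36, 270, -1224, 2178, -540, -40158/5, 135504/5, …
ICs: h(0) = -18, h′(0) = 36.

f: a_k = 0, -9, 0, 27/2, 0, -243/40, 0, 729/560, …
L₀ from L_f via x↦r, Dx↦r'^{-1}Dx.
h=h₀': d/dx-closure on L₀ ⇒ L.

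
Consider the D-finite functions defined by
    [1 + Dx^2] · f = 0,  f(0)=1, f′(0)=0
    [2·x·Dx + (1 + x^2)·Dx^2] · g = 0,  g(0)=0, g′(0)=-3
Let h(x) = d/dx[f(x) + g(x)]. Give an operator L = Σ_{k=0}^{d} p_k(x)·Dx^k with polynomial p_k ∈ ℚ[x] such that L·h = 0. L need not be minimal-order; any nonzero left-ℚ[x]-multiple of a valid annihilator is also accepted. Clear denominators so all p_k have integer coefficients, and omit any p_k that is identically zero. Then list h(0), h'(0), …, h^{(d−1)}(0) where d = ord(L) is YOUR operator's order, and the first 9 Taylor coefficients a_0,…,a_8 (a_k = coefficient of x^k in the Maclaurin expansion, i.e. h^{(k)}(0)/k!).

f: a_k = 1, 0, -1/2, 0, 1/24, 0, -1/720, 0, 1/40320, …
g: a_k = 0, -3, 0, 1, 0, -3/5, 0, 3/7, 0, …
Sum ⇒ L₀ = lclm(L_f,L_g) in ℚ(x)⟨Dx⟩.
Derive L from L₀ (diff closure).
L = (-22·x + 28·x^3 + 2·x^5) + (-1 + 7·x^2 + 9·x^4 + x^6)·Dx + (-22·x + 28·x^3 + 2·x^5)·Dx^2 + (-1 + 7·x^2 + 9·x^4 + x^6)·Dx^3  (order 3).
h: a_k = -3, -1, 3, 1/6, -3, -1/120, 3, 1/5040, -3, …
ICs: h(0) = -3, h′(0) = -1, h′′(0) = 6.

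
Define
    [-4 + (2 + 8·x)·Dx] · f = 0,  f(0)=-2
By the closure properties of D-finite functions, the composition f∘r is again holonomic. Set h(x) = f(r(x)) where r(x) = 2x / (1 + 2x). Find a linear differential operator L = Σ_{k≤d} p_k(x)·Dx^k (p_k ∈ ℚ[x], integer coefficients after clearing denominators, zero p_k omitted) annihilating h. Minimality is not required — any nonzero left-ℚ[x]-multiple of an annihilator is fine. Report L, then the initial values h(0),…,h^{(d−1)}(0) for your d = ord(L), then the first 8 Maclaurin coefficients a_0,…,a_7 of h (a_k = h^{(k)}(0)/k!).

L = -4 + (1 + 12·x + 20·x^2)·Dx  (order 1).
h: a_k = -2, -8, 32, -160, 960, -6528, 48128, -374272, …
ICs: h(0) = -2.

f: a_k = -2, -4, 4, -8, 20, -56, 168, -528, …
L₀ from L_f via x↦r, Dx↦r'^{-1}Dx.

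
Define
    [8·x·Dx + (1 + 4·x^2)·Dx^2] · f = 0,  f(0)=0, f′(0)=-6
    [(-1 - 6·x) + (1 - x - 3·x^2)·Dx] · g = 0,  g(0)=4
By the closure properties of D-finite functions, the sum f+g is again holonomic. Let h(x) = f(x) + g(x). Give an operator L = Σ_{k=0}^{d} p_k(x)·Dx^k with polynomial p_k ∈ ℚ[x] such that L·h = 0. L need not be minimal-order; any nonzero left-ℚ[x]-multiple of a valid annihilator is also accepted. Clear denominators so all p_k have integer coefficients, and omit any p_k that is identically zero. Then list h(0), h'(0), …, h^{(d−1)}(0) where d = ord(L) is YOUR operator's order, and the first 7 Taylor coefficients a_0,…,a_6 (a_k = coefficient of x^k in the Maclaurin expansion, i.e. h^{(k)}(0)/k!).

f: a_k = 0, -6, 0, 8, 0, -96/5, 0, …
g: a_k = 4, 4, 16, 28, 76, 160, 388, …
f+g: L₀ = lclm(L_f,L_g), ord ≤ 2+1.
L = (32 - 128·x - 1488·x^2 - 2880·x^3 - 8424·x^4 - 2592·x^6)·Dx + (-25 - 160·x - 214·x^2 - 1188·x^3 - 2628·x^4 - 6264·x^5 - 432·x^6 - 2592·x^7)·Dx^2 + (4 + 9·x + 54·x^2 - 66·x^3 - x^4 - 444·x^5 - 720·x^6 - 144·x^7 - 432·x^8)·Dx^3  (order 3).
h: a_k = 4, -2, 16, 36, 76, 704/5, 388, …
ICs: h(0) = 4, h′(0) = -2, h′′(0) = 32.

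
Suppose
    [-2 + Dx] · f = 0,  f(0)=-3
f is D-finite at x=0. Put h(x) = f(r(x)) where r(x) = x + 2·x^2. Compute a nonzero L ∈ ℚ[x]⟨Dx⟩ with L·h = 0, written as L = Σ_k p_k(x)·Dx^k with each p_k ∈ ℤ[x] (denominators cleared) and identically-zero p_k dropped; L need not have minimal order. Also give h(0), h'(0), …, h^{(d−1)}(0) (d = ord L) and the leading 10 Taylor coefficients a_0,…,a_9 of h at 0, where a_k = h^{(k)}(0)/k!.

f: a_k = -3, -6, -6, -4, -2, -4/5, -4/15, -8/105, -2/105, -4/945, …
f∘r: x↦r, Dx↦Dx/r' in L_f ⇒ L₀.
L = (-2 - 8·x) + Dx  (order 1).
h: a_k = -3, -6, -18, -28, -50, -324/5, -1324/15, -10424/105, -3958/35, -21428/189, …
ICs: h(0) = -3.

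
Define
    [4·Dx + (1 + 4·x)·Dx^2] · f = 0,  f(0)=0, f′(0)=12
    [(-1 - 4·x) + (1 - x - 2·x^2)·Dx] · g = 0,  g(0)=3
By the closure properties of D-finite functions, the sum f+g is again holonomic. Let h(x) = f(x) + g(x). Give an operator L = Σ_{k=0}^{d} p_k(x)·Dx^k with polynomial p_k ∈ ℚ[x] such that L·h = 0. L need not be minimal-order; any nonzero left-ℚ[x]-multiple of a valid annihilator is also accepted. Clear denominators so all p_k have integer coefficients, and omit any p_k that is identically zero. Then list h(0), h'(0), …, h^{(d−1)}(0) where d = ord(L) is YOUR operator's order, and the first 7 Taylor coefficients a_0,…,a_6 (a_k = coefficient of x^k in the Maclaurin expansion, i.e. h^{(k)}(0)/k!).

f: a_k = 0, 12, -24, 64, -192, 3072/5, -2048, …
g: a_k = 3, 3, 9, 15, 33, 63, 129, …
L₀ := lclm(L_f,L_g); ord L₀ ≤ 2+1.
L = (-156 - 624·x - 1440·x^2 - 768·x^3 - 768·x^4)·Dx + (1 - 160·x - 1064·x^2 - 1952·x^3 - 1600·x^4 - 1280·x^5)·Dx^2 + (5 + 39·x + 66·x^2 - 80·x^3 - 240·x^4 - 384·x^5 - 256·x^6)·Dx^3  (order 3).
h: a_k = 3, 15, -15, 79, -159, 3387/5, -1919, …
ICs: h(0) = 3, h′(0) = 15, h′′(0) = -30.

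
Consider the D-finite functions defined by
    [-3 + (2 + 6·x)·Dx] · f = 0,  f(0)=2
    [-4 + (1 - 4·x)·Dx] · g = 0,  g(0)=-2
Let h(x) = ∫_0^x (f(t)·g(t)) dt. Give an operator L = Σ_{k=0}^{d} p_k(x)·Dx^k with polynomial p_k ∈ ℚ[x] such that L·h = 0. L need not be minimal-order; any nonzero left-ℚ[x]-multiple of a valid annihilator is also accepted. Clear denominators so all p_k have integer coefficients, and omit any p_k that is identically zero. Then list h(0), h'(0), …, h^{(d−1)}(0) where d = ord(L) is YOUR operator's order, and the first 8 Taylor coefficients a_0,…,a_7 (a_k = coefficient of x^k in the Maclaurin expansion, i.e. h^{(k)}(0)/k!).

f: a_k = 2, 3, -9/4, 27/8, -405/64, 1701/128, -15309/512, 72171/1024, …
g: a_k = -2, -8, -32, -128, -512, -2048, -8192, -32768, …
L₀ := L_f ⊗_s L_g (sym. prod.), ord ≤ 1.
h=∫₀ˣh₀: take L = L₀·Dx.
L = (11 + 12·x)·Dx + (-2 + 2·x + 24·x^2)·Dx^2  (order 2).
h: a_k = 0, -4, -11, -167/6, -1363/16, -43211/160, -347389/384, -791845/256, …
ICs: h(0) = 0, h′(0) = -4.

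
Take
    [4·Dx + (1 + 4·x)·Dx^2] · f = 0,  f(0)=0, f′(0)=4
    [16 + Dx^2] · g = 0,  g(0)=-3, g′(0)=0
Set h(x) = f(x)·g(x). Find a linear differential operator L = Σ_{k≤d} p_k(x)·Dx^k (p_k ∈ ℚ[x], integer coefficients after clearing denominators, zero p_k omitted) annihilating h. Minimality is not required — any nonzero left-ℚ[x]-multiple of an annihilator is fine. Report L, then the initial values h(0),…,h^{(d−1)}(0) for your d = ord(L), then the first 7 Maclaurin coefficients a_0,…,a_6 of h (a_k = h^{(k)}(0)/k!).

L = (-768 + 6144·x + 77824·x^2 + 262144·x^3 + 262144·x^4) + (256 + 5120·x + 24576·x^2 + 32768·x^3)·Dx + (1280·x + 10752·x^2 + 32768·x^3 + 32768·x^4)·Dx^2 + (16 + 320·x + 1536·x^2 + 2048·x^3)·Dx^3 + (3 + 56·x + 368·x^2 + 1024·x^3 + 1024·x^4)·Dx^4  (order 4).
h: a_k = 0, -12, 24, 32, 0, -1152/5, 768, …
ICs: h(0) = 0, h′(0) = -12, h′′(0) = 48, h′′′(0) = 192.

f: a_k = 0, 4, -8, 64/3, -64, 1024/5, -2048/3, …
g: a_k = -3, 0, 24, 0, -32, 0, 256/15, …
f·g: L₀ = L_f ⊗_s L_g, ord ≤ 2·2.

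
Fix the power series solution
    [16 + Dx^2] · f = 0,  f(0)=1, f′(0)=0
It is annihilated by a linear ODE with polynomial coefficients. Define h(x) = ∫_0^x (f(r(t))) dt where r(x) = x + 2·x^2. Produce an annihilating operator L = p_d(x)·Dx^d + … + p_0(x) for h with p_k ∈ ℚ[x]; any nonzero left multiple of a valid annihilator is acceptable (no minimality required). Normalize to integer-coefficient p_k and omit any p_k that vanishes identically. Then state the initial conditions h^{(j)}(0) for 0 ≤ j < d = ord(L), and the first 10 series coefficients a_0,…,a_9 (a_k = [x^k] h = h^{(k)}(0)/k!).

L = (16 + 192·x + 768·x^2 + 1024·x^3)·Dx - 4·Dx^2 + (1 + 4·x)·Dx^3  (order 3).
h: a_k = 0, 1, 0, -8/3, -8, -64/15, 128/9, 11264/315, 512/15, -53248/2835, …
ICs: h(0) = 0, h′(0) = 1, h′′(0) = 0.

f: a_k = 1, 0, -8, 0, 32/3, 0, -256/45, 0, 512/315, 0, …
h₀=f(r): pull back L_f along r ⇒ L₀.
h=∫₀ˣh₀: take L = L₀·Dx.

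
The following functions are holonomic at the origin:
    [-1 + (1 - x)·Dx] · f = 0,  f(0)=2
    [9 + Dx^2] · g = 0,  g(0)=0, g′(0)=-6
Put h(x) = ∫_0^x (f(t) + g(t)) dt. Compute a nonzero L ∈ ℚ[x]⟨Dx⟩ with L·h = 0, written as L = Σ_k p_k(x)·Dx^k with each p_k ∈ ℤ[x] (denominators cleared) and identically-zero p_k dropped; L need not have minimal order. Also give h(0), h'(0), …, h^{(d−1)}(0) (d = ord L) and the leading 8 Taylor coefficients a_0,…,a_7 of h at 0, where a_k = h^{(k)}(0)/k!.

f: a_k = 2, 2, 2, 2, 2, 2, 2, 2, …
g: a_k = 0, -6, 0, 9, 0, -81/20, 0, 243/280, …
Sum ⇒ L₀ = lclm(L_f,L_g) in ℚ(x)⟨Dx⟩.
h=∫h₀ ⇒ L = L₀·Dx.
L = (135 - 162·x + 81·x^2)·Dx + (-99 + 261·x - 243·x^2 + 81·x^3)·Dx^2 + (15 - 18·x + 9·x^2)·Dx^3 + (-11 + 29·x - 27·x^2 + 9·x^3)·Dx^4  (order 4).
h: a_k = 0, 2, -2, 2/3, 11/4, 2/5, -41/120, 2/7, …
ICs: h(0) = 0, h′(0) = 2, h′′(0) = -4, h′′′(0) = 4.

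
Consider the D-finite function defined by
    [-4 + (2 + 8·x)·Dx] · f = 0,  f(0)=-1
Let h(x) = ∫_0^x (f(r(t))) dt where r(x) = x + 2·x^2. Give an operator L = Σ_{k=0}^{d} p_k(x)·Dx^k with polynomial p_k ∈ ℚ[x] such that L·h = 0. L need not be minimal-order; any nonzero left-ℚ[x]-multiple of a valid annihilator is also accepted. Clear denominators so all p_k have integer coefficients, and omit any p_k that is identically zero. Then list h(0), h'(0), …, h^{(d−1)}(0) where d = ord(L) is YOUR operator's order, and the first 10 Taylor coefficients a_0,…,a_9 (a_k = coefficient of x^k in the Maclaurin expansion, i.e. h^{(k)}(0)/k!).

f: a_k = -1, -2, 2, -4, 10, -28, 84, -264, 858, -2860, …
h₀=f(r): pull back L_f along r ⇒ L₀.
h=∫₀ˣh₀: take L = L₀·Dx.
L = (-2 - 8·x)·Dx + (1 + 4·x + 8·x^2)·Dx^2  (order 2).
h: a_k = 0, -1, -1, -2/3, 1, -6/5, 2/3, 12/7, -7, 122/9, …
ICs: h(0) = 0, h′(0) = -1.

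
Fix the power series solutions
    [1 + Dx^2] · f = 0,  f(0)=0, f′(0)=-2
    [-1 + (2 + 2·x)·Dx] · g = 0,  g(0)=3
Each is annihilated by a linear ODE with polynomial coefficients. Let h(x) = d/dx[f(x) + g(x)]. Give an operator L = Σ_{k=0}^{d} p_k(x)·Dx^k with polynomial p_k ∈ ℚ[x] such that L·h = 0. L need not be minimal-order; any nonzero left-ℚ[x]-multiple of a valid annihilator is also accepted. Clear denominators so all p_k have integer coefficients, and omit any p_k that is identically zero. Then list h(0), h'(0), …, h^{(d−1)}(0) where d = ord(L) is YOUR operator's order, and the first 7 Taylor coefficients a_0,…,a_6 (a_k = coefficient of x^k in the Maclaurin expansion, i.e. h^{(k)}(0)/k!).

f: a_k = 0, -2, 0, 1/3, 0, -1/60, 0, …
g: a_k = 3, 3/2, -3/8, 3/16, -15/128, 21/256, -63/1024, …
h₀=f+g: left-lcm gives L₀, ord ≤ 3.
h=h₀': d/dx-closure on L₀ ⇒ L.
L = (-19 - 8·x - 4·x^2) + (-14 - 30·x - 24·x^2 - 8·x^3)·Dx + (-19 - 8·x - 4·x^2)·Dx^2 + (-14 - 30·x - 24·x^2 - 8·x^3)·Dx^3  (order 3).
h: a_k = -1/2, -3/4, 25/16, -15/32, 251/768, -189/512, 31441/92160, …
ICs: h(0) = -1/2, h′(0) = -3/4, h′′(0) = 25/8.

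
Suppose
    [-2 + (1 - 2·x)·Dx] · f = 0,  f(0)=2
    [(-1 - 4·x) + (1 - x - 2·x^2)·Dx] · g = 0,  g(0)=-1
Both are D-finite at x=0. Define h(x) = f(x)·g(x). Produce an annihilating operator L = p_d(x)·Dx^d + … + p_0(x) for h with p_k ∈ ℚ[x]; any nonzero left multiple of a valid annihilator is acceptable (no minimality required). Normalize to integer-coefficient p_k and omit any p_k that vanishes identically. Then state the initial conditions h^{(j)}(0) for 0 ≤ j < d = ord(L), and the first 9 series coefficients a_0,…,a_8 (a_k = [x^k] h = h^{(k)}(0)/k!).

f: a_k = 2, 4, 8, 16, 32, 64, 128, 256, 512, …
g: a_k = -1, -1, -3, -5, -11, -21, -43, -85, -171, …
Sym-product of L_f,L_g gives L₀ (≤ ord 1).
L = (3 + 6·x) + (-1 + x + 2·x^2)·Dx  (order 1).
h: a_k = -2, -6, -18, -46, -114, -270, -626, -1422, -3186, …
ICs: h(0) = -2.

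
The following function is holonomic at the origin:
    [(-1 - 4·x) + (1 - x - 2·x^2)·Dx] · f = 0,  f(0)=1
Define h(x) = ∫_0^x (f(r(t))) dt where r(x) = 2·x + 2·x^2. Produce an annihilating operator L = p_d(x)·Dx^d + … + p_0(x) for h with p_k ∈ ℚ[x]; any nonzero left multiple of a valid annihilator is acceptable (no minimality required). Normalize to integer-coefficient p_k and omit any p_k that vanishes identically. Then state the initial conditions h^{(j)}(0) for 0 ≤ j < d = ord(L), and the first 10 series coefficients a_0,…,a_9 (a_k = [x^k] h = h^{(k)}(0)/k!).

L = (2 + 20·x + 48·x^2 + 32·x^3)·Dx + (-1 + 2·x + 10·x^2 + 16·x^3 + 8·x^4)·Dx^2  (order 2).
h: a_k = 0, 1, 1, 14/3, 16, 308/5, 748/3, 7208/7, 4352, 168112/9, …
ICs: h(0) = 0, h′(0) = 1.

f: a_k = 1, 1, 3, 5, 11, 21, 43, 85, 171, 341, …
h₀=f(r): pull back L_f along r ⇒ L₀.
h=∫₀ˣh₀: take L = L₀·Dx.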